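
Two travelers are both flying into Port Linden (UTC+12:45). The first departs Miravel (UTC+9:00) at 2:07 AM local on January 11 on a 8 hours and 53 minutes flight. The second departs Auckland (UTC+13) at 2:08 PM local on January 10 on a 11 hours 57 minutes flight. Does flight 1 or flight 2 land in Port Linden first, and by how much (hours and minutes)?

the second, by 12 hours 55 minutes

Flight 1 in UTC: 2:07 AM − 9:00 = 5:07 PM on Jan 10.
+8 hours and 53 minutes → arrive 2:00 AM UTC on Jan 11.
Flight 2 in UTC: 2:08 PM − 13:00 = 1:08 AM on Jan 10.
+11 hours 57 minutes → arrive 1:05 PM UTC on Jan 10.
Flight 2 lands earlier by 12 hours 55 minutes.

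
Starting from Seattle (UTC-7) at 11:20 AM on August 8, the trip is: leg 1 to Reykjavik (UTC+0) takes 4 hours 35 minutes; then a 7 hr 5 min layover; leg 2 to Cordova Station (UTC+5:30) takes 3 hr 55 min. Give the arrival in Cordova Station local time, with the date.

3:25 PM on Aug 9

Convert departure to UTC: 11:20 AM + 7:00 = 6:20 PM UTC on Aug 8.
Add 4 hours 35 minutes leg 1 → 10:55 PM UTC.
Add 7 hours and 5 minutes layover in Reykjavik → 6:00 AM UTC (Aug 9).
Add 3 hours and 55 minutes leg 2 → 9:55 AM UTC.
Cordova Station is UTC+5:30, so local arrival = 9:55 AM + 5:30 = 3:25 PM on Aug 9.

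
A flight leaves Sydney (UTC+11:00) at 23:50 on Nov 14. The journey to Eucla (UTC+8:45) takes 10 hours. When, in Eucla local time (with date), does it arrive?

07:35 on November 15

Eucla is 2:15 behind Sydney.
After 10 hours it is 09:50 (Nov 15) in Sydney.
Shift by the zone difference: 09:50 − 2:15 = 07:35 on Nov 15 in Eucla.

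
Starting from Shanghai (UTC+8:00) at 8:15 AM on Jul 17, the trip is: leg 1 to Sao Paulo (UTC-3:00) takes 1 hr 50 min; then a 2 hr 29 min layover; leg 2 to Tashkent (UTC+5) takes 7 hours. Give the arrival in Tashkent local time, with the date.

4:34 PM on Jul 17

Convert departure to UTC: 8:15 AM − 8:00 = 12:15 AM UTC on Jul 17.
Add 1 hour 50 minutes leg 1 → 2:05 AM UTC.
Add 2 hours and 29 minutes layover in Sao Paulo → 4:34 AM UTC.
Add 7 hours leg 2 → 11:34 AM UTC.
Tashkent is UTC+5:00, so local arrival = 11:34 AM + 5:00 = 4:34 PM on Jul 17.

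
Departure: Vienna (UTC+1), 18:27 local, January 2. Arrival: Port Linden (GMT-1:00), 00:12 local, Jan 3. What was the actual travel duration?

7 hours 45 minutes

Departure in UTC: 18:27 − 1:00 = 17:27 on Jan 2.
Arrival in UTC: 00:12 + 1:00 = 01:12 on Jan 3.
Elapsed = 01:12 − 17:27 (+1 day) = 7 hours 45 minutes.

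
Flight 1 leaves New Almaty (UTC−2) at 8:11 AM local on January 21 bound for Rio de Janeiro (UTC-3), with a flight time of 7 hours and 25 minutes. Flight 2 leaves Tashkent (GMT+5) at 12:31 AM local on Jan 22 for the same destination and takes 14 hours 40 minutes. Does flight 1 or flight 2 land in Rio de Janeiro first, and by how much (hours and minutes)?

Flight 1 in UTC: 8:11 AM + 2:00 = 10:11 AM on Jan 21.
+7 hours 25 minutes → arrive 5:36 PM UTC on Jan 21.
Flight 2 in UTC: 12:31 AM − 5:00 = 7:31 PM on Jan 21.
+14 hours and 40 minutes → arrive 10:11 AM UTC on Jan 22.
Flight 1 lands earlier by 16 hours 35 minutes.

the first, by 16 hours 35 minutes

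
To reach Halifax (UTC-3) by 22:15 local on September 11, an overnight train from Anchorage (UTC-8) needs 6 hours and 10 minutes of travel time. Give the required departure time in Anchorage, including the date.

11:05 on Sep 11

Target arrival in UTC: 22:15 + 3:00 = 01:15 on Sep 12.
Subtract 6 hours and 10 minutes → departure 19:05 UTC on Sep 11.
Anchorage is UTC−8:00: 19:05 − 8:00 = 11:05 on Sep 11.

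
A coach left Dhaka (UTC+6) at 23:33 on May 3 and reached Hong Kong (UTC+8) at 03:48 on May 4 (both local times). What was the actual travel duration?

Hong Kong is 2:00 ahead of Dhaka.
Clock-face elapsed time (ignoring zones) is 4 hours 15 minutes.
Actual elapsed = 4 hours 15 minutes − 2:00 = 2 hours 15 minutes.

2 hours 15 minutes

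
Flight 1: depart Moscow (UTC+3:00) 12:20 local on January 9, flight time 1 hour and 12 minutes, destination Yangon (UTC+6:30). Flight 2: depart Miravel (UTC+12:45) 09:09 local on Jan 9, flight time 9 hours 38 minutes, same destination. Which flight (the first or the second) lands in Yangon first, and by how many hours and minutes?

Flight 1 in UTC: 12:20 − 3:00 = 09:20 on Jan 9.
+1 hour and 12 minutes → arrive 10:32 UTC on Jan 9.
Flight 2 in UTC: 09:09 − 12:45 = 20:24 on Jan 8.
+9 hours 38 minutes → arrive 06:02 UTC on Jan 9.
Flight 2 lands earlier by 4 hours 30 minutes.

the second, by 4 hours 30 minutes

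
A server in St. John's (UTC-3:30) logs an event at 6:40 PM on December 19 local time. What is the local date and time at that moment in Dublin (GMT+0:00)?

10:10 PM on December 19

Dublin is 3:30 ahead of St. John's.
Shift by the zone difference: 6:40 PM + 3:30 = 10:10 PM on Dec 19 in Dublin.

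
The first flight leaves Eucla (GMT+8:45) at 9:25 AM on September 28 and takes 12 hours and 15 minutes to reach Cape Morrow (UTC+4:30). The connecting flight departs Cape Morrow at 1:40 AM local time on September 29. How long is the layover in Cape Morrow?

Convert departure to UTC: 9:25 AM − 8:45 = 12:40 AM UTC on Sep 28.
Add 12 hours and 15 minutes flight time → 12:55 PM UTC.
Cape Morrow is UTC+4:30, so local arrival = 12:55 PM + 4:30 = 5:25 PM on Sep 28.
Layover = 1:40 AM − 5:25 PM (+1 day) = 8 hours 15 minutes.

8 hours 15 minutes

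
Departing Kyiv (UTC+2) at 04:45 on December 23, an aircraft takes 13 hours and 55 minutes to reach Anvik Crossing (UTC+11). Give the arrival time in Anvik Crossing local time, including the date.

03:40 on December 24

Convert departure to UTC: 04:45 − 2:00 = 02:45 UTC on Dec 23.
Add 13 hours and 55 minutes travel time → 16:40 UTC.
Anvik Crossing is UTC+11:00, so local arrival = 16:40 + 11:00 = 03:40 on Dec 24.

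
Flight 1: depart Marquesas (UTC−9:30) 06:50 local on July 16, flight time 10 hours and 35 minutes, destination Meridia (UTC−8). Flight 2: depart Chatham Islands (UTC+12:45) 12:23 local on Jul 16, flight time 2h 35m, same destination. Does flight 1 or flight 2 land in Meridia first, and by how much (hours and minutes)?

Flight 1 in UTC: 06:50 + 9:30 = 16:20 on Jul 16.
+10 hours 35 minutes → arrive 02:55 UTC on Jul 17.
Flight 2 in UTC: 12:23 − 12:45 = 23:38 on Jul 15.
+2 hours 35 minutes → arrive 02:13 UTC on Jul 16.
Flight 2 lands earlier by 24 hours 42 minutes.

the second, by 24 hours 42 minutes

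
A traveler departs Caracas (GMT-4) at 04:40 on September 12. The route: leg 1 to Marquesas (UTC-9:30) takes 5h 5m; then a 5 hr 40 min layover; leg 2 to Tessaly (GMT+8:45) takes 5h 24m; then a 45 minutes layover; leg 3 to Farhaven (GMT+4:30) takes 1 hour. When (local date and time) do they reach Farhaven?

Convert departure to UTC: 04:40 + 4:00 = 08:40 UTC on Sep 12.
Add 5 hours 5 minutes leg 1 → 13:45 UTC.
Add 5 hours and 40 minutes layover in Marquesas → 19:25 UTC.
Add 5 hours and 24 minutes leg 2 → 00:49 UTC (Sep 13).
Add 45 minutes layover in Tessaly → 01:34 UTC.
Add 1 hour leg 3 → 02:34 UTC.
Farhaven is UTC+4:30, so local arrival = 02:34 + 4:30 = 07:04 on Sep 13.

07:04 on Sep 13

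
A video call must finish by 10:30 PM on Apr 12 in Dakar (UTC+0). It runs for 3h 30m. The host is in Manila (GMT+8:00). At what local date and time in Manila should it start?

3:00 AM on Apr 13

Target end time is already UTC: 10:30 PM on Apr 12.
Subtract 3 hours 30 minutes → start 7:00 PM UTC on Apr 12.
Manila is UTC+8:00: 7:00 PM + 8:00 = 3:00 AM on Apr 13.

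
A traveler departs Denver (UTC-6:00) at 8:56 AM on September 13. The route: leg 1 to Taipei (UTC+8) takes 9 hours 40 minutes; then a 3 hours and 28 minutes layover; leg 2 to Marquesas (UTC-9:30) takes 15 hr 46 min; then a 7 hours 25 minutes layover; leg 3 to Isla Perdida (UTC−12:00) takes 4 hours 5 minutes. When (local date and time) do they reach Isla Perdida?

7:20 PM on September 14

Convert departure to UTC: 8:56 AM + 6:00 = 2:56 PM UTC on Sep 13.
Add 9 hours and 40 minutes leg 1 → 12:36 AM UTC (Sep 14).
Add 3 hours and 28 minutes layover in Taipei → 4:04 AM UTC.
Add 15 hours 46 minutes leg 2 → 7:50 PM UTC.
Add 7 hours 25 minutes layover in Marquesas → 3:15 AM UTC (Sep 15).
Add 4 hours 5 minutes leg 3 → 7:20 AM UTC.
Isla Perdida is UTC−12:00, so local arrival = 7:20 AM − 12:00 = 7:20 PM on Sep 14.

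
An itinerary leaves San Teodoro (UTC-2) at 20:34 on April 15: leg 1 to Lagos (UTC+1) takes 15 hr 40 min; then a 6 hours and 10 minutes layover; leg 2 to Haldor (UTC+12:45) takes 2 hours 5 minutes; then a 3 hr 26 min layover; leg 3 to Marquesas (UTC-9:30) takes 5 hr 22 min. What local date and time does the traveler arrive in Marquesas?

Convert departure to UTC: 20:34 + 2:00 = 22:34 UTC on Apr 15.
Add 15 hours and 40 minutes leg 1 → 14:14 UTC (Apr 16).
Add 6 hours and 10 minutes layover in Lagos → 20:24 UTC.
Add 2 hours and 5 minutes leg 2 → 22:29 UTC.
Add 3 hours 26 minutes layover in Haldor → 01:55 UTC (Apr 17).
Add 5 hours 22 minutes leg 3 → 07:17 UTC.
Marquesas is UTC−9:30, so local arrival = 07:17 − 9:30 = 21:47 on Apr 16.

21:47 on Apr 16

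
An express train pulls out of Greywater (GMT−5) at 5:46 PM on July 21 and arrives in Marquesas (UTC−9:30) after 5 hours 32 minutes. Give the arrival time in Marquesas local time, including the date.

6:48 PM on July 21

Convert departure to UTC: 5:46 PM + 5:00 = 10:46 PM UTC on Jul 21.
Add 5 hours 32 minutes travel time → 4:18 AM UTC (Jul 22).
Marquesas is UTC−9:30, so local arrival = 4:18 AM − 9:30 = 6:48 PM on Jul 21.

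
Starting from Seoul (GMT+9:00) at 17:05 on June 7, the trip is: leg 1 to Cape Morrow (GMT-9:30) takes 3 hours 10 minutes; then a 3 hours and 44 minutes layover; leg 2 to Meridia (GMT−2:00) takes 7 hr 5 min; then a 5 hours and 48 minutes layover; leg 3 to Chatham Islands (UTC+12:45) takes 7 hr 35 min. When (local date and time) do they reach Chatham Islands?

Convert departure to UTC: 17:05 − 9:00 = 08:05 UTC on Jun 7.
Add 3 hours and 10 minutes leg 1 → 11:15 UTC.
Add 3 hours 44 minutes layover in Cape Morrow → 14:59 UTC.
Add 7 hours 5 minutes leg 2 → 22:04 UTC.
Add 5 hours and 48 minutes layover in Meridia → 03:52 UTC (Jun 8).
Add 7 hours and 35 minutes leg 3 → 11:27 UTC.
Chatham Islands is UTC+12:45, so local arrival = 11:27 + 12:45 = 00:12 on Jun 9.

00:12 on Jun 9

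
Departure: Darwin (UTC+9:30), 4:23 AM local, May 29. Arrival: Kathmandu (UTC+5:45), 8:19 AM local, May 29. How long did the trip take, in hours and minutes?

7 hours 41 minutes

Departure in UTC: 4:23 AM − 9:30 = 6:53 PM on May 28.
Arrival in UTC: 8:19 AM − 5:45 = 2:34 AM on May 29.
Elapsed = 2:34 AM − 6:53 PM (+1 day) = 7 hours 41 minutes.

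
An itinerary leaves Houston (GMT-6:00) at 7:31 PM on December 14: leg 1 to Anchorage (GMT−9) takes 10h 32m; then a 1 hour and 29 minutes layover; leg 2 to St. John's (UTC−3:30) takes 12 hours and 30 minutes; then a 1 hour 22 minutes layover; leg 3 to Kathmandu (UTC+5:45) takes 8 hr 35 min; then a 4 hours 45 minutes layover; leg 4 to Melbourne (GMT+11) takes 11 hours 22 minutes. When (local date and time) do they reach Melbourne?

Convert departure to UTC: 7:31 PM + 6:00 = 1:31 AM UTC on Dec 15.
Add 10 hours and 32 minutes leg 1 → 12:03 PM UTC.
Add 1 hour and 29 minutes layover in Anchorage → 1:32 PM UTC.
Add 12 hours 30 minutes leg 2 → 2:02 AM UTC (Dec 16).
Add 1 hour and 22 minutes layover in St. John's → 3:24 AM UTC.
Add 8 hours and 35 minutes leg 3 → 11:59 AM UTC.
Add 4 hours 45 minutes layover in Kathmandu → 4:44 PM UTC.
Add 11 hours and 22 minutes leg 4 → 4:06 AM UTC (Dec 17).
Melbourne is UTC+11:00, so local arrival = 4:06 AM + 11:00 = 3:06 PM on Dec 17.

3:06 PM on December 17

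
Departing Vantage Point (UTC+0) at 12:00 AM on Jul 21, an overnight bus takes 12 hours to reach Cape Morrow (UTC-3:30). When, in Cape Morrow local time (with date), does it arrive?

8:30 AM on July 21

Cape Morrow is 3:30 behind Vantage Point.
After 12 hours it is 12:00 PM in Vantage Point.
Shift by the zone difference: 12:00 PM − 3:30 = 8:30 AM on Jul 21 in Cape Morrow.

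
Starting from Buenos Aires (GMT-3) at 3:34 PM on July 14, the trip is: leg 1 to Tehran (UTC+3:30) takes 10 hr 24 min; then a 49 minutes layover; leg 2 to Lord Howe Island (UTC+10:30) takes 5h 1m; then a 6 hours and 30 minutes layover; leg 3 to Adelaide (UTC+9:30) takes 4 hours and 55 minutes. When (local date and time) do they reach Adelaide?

7:43 AM on July 16

Convert departure to UTC: 3:34 PM + 3:00 = 6:34 PM UTC on Jul 14.
Add 10 hours 24 minutes leg 1 → 4:58 AM UTC (Jul 15).
Add 49 minutes layover in Tehran → 5:47 AM UTC.
Add 5 hours 1 minute leg 2 → 10:48 AM UTC.
Add 6 hours 30 minutes layover in Lord Howe Island → 5:18 PM UTC.
Add 4 hours 55 minutes leg 3 → 10:13 PM UTC.
Adelaide is UTC+9:30, so local arrival = 10:13 PM + 9:30 = 7:43 AM on Jul 16.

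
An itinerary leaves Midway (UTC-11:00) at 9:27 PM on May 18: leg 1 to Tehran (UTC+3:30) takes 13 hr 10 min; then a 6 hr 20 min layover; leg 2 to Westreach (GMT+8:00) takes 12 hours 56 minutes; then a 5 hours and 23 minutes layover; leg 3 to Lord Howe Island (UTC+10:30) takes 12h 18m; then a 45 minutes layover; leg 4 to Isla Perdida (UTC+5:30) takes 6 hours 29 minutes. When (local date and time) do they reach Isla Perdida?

11:18 PM on May 21

Convert departure to UTC: 9:27 PM + 11:00 = 8:27 AM UTC on May 19.
Add 13 hours 10 minutes leg 1 → 9:37 PM UTC.
Add 6 hours 20 minutes layover in Tehran → 3:57 AM UTC (May 20).
Add 12 hours 56 minutes leg 2 → 4:53 PM UTC.
Add 5 hours and 23 minutes layover in Westreach → 10:16 PM UTC.
Add 12 hours and 18 minutes leg 3 → 10:34 AM UTC (May 21).
Add 45 minutes layover in Lord Howe Island → 11:19 AM UTC.
Add 6 hours and 29 minutes leg 4 → 5:48 PM UTC.
Isla Perdida is UTC+5:30, so local arrival = 5:48 PM + 5:30 = 11:18 PM on May 21.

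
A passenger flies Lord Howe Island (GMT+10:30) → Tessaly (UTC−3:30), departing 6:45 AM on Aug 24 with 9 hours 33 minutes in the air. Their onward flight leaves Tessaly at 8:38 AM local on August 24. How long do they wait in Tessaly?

6 hours 20 minutes

Convert departure to UTC: 6:45 AM − 10:30 = 8:15 PM UTC on Aug 23.
Add 9 hours 33 minutes flight time → 5:48 AM UTC (Aug 24).
Tessaly is UTC−3:30, so local arrival = 5:48 AM − 3:30 = 2:18 AM on Aug 24.
Layover = 8:38 AM − 2:18 AM = 6 hours 20 minutes.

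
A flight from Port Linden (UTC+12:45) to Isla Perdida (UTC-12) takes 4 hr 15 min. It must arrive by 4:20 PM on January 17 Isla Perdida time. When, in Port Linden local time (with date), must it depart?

12:50 PM on Jan 18

Target arrival in UTC: 4:20 PM + 12:00 = 4:20 AM on Jan 18.
Subtract 4 hours and 15 minutes → departure 12:05 AM UTC on Jan 18.
Port Linden is UTC+12:45: 12:05 AM + 12:45 = 12:50 PM on Jan 18.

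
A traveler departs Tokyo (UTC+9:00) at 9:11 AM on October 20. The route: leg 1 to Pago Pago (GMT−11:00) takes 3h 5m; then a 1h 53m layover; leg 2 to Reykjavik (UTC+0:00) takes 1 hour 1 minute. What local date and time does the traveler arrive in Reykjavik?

Convert departure to UTC: 9:11 AM − 9:00 = 12:11 AM UTC on Oct 20.
Add 3 hours and 5 minutes leg 1 → 3:16 AM UTC.
Add 1 hour 53 minutes layover in Pago Pago → 5:09 AM UTC.
Add 1 hour and 1 minute leg 2 → 6:10 AM UTC.
Reykjavik is UTC+0, so local arrival is the same: 6:10 AM on Oct 20.

6:10 AM on October 20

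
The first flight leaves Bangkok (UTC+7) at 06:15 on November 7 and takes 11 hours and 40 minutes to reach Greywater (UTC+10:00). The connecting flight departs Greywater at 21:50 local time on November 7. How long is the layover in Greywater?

Convert departure to UTC: 06:15 − 7:00 = 23:15 UTC on Nov 6.
Add 11 hours 40 minutes flight time → 10:55 UTC (Nov 7).
Greywater is UTC+10:00, so local arrival = 10:55 + 10:00 = 20:55 on Nov 7.
Layover = 21:50 − 20:55 = 55 minutes.

55 minutes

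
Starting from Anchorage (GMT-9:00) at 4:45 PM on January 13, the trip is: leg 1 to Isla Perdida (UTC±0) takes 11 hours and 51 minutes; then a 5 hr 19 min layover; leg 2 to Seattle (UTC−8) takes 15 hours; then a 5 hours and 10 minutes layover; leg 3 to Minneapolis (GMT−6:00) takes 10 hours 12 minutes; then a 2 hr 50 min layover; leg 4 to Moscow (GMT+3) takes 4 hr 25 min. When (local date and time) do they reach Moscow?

Convert departure to UTC: 4:45 PM + 9:00 = 1:45 AM UTC on Jan 14.
Add 11 hours 51 minutes leg 1 → 1:36 PM UTC.
Add 5 hours 19 minutes layover in Isla Perdida → 6:55 PM UTC.
Add 15 hours leg 2 → 9:55 AM UTC (Jan 15).
Add 5 hours and 10 minutes layover in Seattle → 3:05 PM UTC.
Add 10 hours 12 minutes leg 3 → 1:17 AM UTC (Jan 16).
Add 2 hours and 50 minutes layover in Minneapolis → 4:07 AM UTC.
Add 4 hours 25 minutes leg 4 → 8:32 AM UTC.
Moscow is UTC+3:00, so local arrival = 8:32 AM + 3:00 = 11:32 AM on Jan 16.

11:32 AM on January 16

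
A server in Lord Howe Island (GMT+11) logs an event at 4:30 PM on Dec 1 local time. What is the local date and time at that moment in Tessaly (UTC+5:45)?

11:15 AM on December 1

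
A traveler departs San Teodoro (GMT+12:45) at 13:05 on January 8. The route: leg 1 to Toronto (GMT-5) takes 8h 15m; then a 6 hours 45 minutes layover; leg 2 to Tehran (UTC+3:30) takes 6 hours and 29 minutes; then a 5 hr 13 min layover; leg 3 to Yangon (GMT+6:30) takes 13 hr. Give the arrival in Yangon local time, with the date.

Convert departure to UTC: 13:05 − 12:45 = 00:20 UTC on Jan 8.
Add 8 hours and 15 minutes leg 1 → 08:35 UTC.
Add 6 hours and 45 minutes layover in Toronto → 15:20 UTC.
Add 6 hours and 29 minutes leg 2 → 21:49 UTC.
Add 5 hours 13 minutes layover in Tehran → 03:02 UTC (Jan 9).
Add 13 hours leg 3 → 16:02 UTC.
Yangon is UTC+6:30, so local arrival = 16:02 + 6:30 = 22:32 on Jan 9.

22:32 on Jan 9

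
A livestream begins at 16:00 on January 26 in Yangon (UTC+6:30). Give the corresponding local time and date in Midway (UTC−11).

Midway is 17:30 behind Yangon.
Shift by the zone difference: 16:00 − 17:30 = 22:30 on Jan 25 in Midway.

22:30 on January 25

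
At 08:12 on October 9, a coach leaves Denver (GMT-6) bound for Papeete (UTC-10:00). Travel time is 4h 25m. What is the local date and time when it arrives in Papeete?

08:37 on October 9

Convert departure to UTC: 08:12 + 6:00 = 14:12 UTC on Oct 9.
Add 4 hours and 25 minutes travel time → 18:37 UTC.
Papeete is UTC−10:00, so local arrival = 18:37 − 10:00 = 08:37 on Oct 9.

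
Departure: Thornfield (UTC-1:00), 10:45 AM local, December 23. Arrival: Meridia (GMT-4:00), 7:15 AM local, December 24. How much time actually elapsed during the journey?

23 hours 30 minutes

Departure in UTC: 10:45 AM + 1:00 = 11:45 AM on Dec 23.
Arrival in UTC: 7:15 AM + 4:00 = 11:15 AM on Dec 24.
Elapsed = 11:15 AM − 11:45 AM (+1 day) = 23 hours 30 minutes.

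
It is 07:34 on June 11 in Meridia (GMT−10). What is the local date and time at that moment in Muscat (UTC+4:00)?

21:34 on June 11

In UTC: 07:34 + 10:00 = 17:34 on Jun 11.
Muscat is UTC+4:00: 17:34 + 4:00 = 21:34 on Jun 11.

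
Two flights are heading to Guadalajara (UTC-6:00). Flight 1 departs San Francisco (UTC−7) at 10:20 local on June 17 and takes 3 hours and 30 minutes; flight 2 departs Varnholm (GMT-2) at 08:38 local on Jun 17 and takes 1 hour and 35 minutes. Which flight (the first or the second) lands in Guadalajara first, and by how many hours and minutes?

Flight 1 in UTC: 10:20 + 7:00 = 17:20 on Jun 17.
+3 hours 30 minutes → arrive 20:50 UTC on Jun 17.
Flight 2 in UTC: 08:38 + 2:00 = 10:38 on Jun 17.
+1 hour and 35 minutes → arrive 12:13 UTC on Jun 17.
Flight 2 lands earlier by 8 hours 37 minutes.

the second, by 8 hours 37 minutes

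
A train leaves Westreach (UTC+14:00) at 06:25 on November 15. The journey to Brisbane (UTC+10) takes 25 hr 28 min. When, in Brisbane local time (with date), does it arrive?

Brisbane is 4:00 behind Westreach.
After 25 hours and 28 minutes it is 07:53 (Nov 16) in Westreach.
Shift by the zone difference: 07:53 − 4:00 = 03:53 on Nov 16 in Brisbane.

03:53 on Nov 16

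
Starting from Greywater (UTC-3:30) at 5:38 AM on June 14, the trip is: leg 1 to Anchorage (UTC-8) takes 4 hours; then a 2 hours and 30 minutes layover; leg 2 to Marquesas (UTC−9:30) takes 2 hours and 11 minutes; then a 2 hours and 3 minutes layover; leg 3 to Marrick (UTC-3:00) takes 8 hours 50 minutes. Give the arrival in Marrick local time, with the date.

1:42 AM on Jun 15

Convert departure to UTC: 5:38 AM + 3:30 = 9:08 AM UTC on Jun 14.
Add 4 hours leg 1 → 1:08 PM UTC.
Add 2 hours 30 minutes layover in Anchorage → 3:38 PM UTC.
Add 2 hours and 11 minutes leg 2 → 5:49 PM UTC.
Add 2 hours 3 minutes layover in Marquesas → 7:52 PM UTC.
Add 8 hours and 50 minutes leg 3 → 4:42 AM UTC (Jun 15).
Marrick is UTC−3:00, so local arrival = 4:42 AM − 3:00 = 1:42 AM on Jun 15.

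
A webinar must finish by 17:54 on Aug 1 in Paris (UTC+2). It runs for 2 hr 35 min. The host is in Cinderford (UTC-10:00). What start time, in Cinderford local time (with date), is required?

Target end time in UTC: 17:54 − 2:00 = 15:54 on Aug 1.
Subtract 2 hours 35 minutes → start 13:19 UTC on Aug 1.
Cinderford is UTC−10:00: 13:19 − 10:00 = 03:19 on Aug 1.

03:19 on August 1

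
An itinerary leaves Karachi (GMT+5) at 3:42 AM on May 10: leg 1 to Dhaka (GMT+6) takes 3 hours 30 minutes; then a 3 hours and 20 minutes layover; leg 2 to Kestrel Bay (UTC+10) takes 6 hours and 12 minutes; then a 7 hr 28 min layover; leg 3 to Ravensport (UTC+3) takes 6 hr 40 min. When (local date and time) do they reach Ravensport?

4:52 AM on May 11

Convert departure to UTC: 3:42 AM − 5:00 = 10:42 PM UTC on May 9.
Add 3 hours and 30 minutes leg 1 → 2:12 AM UTC (May 10).
Add 3 hours 20 minutes layover in Dhaka → 5:32 AM UTC.
Add 6 hours and 12 minutes leg 2 → 11:44 AM UTC.
Add 7 hours and 28 minutes layover in Kestrel Bay → 7:12 PM UTC.
Add 6 hours 40 minutes leg 3 → 1:52 AM UTC (May 11).
Ravensport is UTC+3:00, so local arrival = 1:52 AM + 3:00 = 4:52 AM on May 11.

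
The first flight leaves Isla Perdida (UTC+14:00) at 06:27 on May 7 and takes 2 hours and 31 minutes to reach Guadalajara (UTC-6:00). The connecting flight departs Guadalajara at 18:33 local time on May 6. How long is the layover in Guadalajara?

Convert departure to UTC: 06:27 − 14:00 = 16:27 UTC on May 6.
Add 2 hours 31 minutes flight time → 18:58 UTC.
Guadalajara is UTC−6:00, so local arrival = 18:58 − 6:00 = 12:58 on May 6.
Layover = 18:33 − 12:58 = 5 hours 35 minutes.

5 hours 35 minutes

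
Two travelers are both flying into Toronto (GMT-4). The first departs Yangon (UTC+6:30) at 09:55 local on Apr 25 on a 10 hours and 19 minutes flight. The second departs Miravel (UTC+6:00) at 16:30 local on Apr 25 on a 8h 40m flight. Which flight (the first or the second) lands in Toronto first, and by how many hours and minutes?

the first, by 5 hours 26 minutes

Flight 1 in UTC: 09:55 − 6:30 = 03:25 on Apr 25.
+10 hours 19 minutes → arrive 13:44 UTC on Apr 25.
Flight 2 in UTC: 16:30 − 6:00 = 10:30 on Apr 25.
+8 hours 40 minutes → arrive 19:10 UTC on Apr 25.
Flight 1 lands earlier by 5 hours 26 minutes.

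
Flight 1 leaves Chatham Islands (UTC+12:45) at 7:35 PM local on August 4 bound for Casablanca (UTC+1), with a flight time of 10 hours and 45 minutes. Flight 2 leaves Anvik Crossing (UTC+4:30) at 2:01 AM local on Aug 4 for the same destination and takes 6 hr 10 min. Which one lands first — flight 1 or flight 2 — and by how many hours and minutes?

Flight 1 in UTC: 7:35 PM − 12:45 = 6:50 AM on Aug 4.
+10 hours and 45 minutes → arrive 5:35 PM UTC on Aug 4.
Flight 2 in UTC: 2:01 AM − 4:30 = 9:31 PM on Aug 3.
+6 hours 10 minutes → arrive 3:41 AM UTC on Aug 4.
Flight 2 lands earlier by 13 hours 54 minutes.

the second, by 13 hours 54 minutes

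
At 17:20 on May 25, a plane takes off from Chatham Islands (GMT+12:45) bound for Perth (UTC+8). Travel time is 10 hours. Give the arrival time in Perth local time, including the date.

22:35 on May 25

Convert departure to UTC: 17:20 − 12:45 = 04:35 UTC on May 25.
Add 10 hours travel time → 14:35 UTC.
Perth is UTC+8:00, so local arrival = 14:35 + 8:00 = 22:35 on May 25.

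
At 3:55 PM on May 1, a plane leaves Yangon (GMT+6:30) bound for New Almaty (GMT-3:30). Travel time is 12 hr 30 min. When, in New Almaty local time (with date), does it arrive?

6:25 PM on May 1

Convert departure to UTC: 3:55 PM − 6:30 = 9:25 AM UTC on May 1.
Add 12 hours 30 minutes travel time → 9:55 PM UTC.
New Almaty is UTC−3:30, so local arrival = 9:55 PM − 3:30 = 6:25 PM on May 1.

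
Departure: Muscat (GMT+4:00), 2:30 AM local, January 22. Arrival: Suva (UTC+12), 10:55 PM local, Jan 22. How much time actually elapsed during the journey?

12 hours 25 minutes

Departure in UTC: 2:30 AM − 4:00 = 10:30 PM on Jan 21.
Arrival in UTC: 10:55 PM − 12:00 = 10:55 AM on Jan 22.
Elapsed = 10:55 AM − 10:30 PM (+1 day) = 12 hours 25 minutes.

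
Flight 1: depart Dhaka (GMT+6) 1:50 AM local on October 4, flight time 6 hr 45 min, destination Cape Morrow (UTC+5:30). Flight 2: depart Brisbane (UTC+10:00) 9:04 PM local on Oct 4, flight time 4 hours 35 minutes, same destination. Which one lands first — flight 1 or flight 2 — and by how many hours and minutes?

Flight 1 in UTC: 1:50 AM − 6:00 = 7:50 PM on Oct 3.
+6 hours and 45 minutes → arrive 2:35 AM UTC on Oct 4.
Flight 2 in UTC: 9:04 PM − 10:00 = 11:04 AM on Oct 4.
+4 hours and 35 minutes → arrive 3:39 PM UTC on Oct 4.
Flight 1 lands earlier by 13 hours 4 minutes.

the first, by 13 hours 4 minutes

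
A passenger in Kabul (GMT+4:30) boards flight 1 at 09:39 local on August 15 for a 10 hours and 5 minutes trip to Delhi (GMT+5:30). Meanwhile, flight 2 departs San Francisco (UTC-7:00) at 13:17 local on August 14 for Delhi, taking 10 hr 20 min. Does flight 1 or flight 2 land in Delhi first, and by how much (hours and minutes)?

the second, by 8 hours 37 minutes

Flight 1 in UTC: 09:39 − 4:30 = 05:09 on Aug 15.
+10 hours 5 minutes → arrive 15:14 UTC on Aug 15.
Flight 2 in UTC: 13:17 + 7:00 = 20:17 on Aug 14.
+10 hours 20 minutes → arrive 06:37 UTC on Aug 15.
Flight 2 lands earlier by 8 hours 37 minutes.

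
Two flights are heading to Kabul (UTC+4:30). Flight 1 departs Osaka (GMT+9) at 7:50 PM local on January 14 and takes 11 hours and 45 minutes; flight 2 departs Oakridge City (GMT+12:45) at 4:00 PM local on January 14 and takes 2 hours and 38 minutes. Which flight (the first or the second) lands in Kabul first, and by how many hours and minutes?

the second, by 16 hours 42 minutes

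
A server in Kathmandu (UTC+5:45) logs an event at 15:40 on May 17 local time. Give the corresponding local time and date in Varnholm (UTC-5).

04:55 on May 17

Varnholm is 10:45 behind Kathmandu.
Shift by the zone difference: 15:40 − 10:45 = 04:55 on May 17 in Varnholm.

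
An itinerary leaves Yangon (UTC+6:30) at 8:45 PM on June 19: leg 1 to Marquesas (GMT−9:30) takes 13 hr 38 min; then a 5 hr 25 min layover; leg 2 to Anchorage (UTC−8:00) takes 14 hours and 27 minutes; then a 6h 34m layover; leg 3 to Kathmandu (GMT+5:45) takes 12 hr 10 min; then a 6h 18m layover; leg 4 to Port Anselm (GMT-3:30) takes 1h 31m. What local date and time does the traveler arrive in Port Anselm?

Convert departure to UTC: 8:45 PM − 6:30 = 2:15 PM UTC on Jun 19.
Add 13 hours 38 minutes leg 1 → 3:53 AM UTC (Jun 20).
Add 5 hours and 25 minutes layover in Marquesas → 9:18 AM UTC.
Add 14 hours 27 minutes leg 2 → 11:45 PM UTC.
Add 6 hours 34 minutes layover in Anchorage → 6:19 AM UTC (Jun 21).
Add 12 hours 10 minutes leg 3 → 6:29 PM UTC.
Add 6 hours 18 minutes layover in Kathmandu → 12:47 AM UTC (Jun 22).
Add 1 hour 31 minutes leg 4 → 2:18 AM UTC.
Port Anselm is UTC−3:30, so local arrival = 2:18 AM − 3:30 = 10:48 PM on Jun 21.

10:48 PM on Jun 21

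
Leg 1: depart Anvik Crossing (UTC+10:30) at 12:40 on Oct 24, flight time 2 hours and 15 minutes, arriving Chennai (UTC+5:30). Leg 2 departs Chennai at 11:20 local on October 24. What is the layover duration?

1 hour 25 minutes

Convert departure to UTC: 12:40 − 10:30 = 02:10 UTC on Oct 24.
Add 2 hours and 15 minutes flight time → 04:25 UTC.
Chennai is UTC+5:30, so local arrival = 04:25 + 5:30 = 09:55 on Oct 24.
Layover = 11:20 − 09:55 = 1 hour 25 minutes.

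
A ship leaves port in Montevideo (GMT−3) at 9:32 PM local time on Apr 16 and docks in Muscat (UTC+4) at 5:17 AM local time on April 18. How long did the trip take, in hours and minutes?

Departure in UTC: 9:32 PM + 3:00 = 12:32 AM on Apr 17.
Arrival in UTC: 5:17 AM − 4:00 = 1:17 AM on Apr 18.
Elapsed = 1:17 AM − 12:32 AM (+1 day) = 24 hours 45 minutes.

24 hours 45 minutes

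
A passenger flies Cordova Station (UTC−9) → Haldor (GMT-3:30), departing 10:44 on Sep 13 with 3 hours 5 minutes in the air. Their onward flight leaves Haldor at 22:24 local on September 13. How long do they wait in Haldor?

Convert departure to UTC: 10:44 + 9:00 = 19:44 UTC on Sep 13.
Add 3 hours 5 minutes flight time → 22:49 UTC.
Haldor is UTC−3:30, so local arrival = 22:49 − 3:30 = 19:19 on Sep 13.
Layover = 22:24 − 19:19 = 3 hours 5 minutes.

3 hours 5 minutes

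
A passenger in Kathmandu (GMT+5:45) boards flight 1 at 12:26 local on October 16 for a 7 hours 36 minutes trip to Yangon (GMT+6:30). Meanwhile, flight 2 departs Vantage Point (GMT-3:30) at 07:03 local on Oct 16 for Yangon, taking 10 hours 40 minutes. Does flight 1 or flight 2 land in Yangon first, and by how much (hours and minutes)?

the first, by 6 hours 56 minutes

Flight 1 in UTC: 12:26 − 5:45 = 06:41 on Oct 16.
+7 hours and 36 minutes → arrive 14:17 UTC on Oct 16.
Flight 2 in UTC: 07:03 + 3:30 = 10:33 on Oct 16.
+10 hours and 40 minutes → arrive 21:13 UTC on Oct 16.
Flight 1 lands earlier by 6 hours 56 minutes.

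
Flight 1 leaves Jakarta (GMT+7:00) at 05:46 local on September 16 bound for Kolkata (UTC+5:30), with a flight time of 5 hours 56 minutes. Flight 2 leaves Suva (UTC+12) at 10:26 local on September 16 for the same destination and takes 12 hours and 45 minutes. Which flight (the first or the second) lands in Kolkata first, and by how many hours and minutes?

the first, by 6 hours 29 minutes

Flight 1 in UTC: 05:46 − 7:00 = 22:46 on Sep 15.
+5 hours and 56 minutes → arrive 04:42 UTC on Sep 16.
Flight 2 in UTC: 10:26 − 12:00 = 22:26 on Sep 15.
+12 hours 45 minutes → arrive 11:11 UTC on Sep 16.
Flight 1 lands earlier by 6 hours 29 minutes.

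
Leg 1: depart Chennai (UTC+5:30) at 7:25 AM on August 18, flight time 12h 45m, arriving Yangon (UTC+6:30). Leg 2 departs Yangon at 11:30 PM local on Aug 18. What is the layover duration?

Convert departure to UTC: 7:25 AM − 5:30 = 1:55 AM UTC on Aug 18.
Add 12 hours 45 minutes flight time → 2:40 PM UTC.
Yangon is UTC+6:30, so local arrival = 2:40 PM + 6:30 = 9:10 PM on Aug 18.
Layover = 11:30 PM − 9:10 PM = 2 hours 20 minutes.

2 hours 20 minutes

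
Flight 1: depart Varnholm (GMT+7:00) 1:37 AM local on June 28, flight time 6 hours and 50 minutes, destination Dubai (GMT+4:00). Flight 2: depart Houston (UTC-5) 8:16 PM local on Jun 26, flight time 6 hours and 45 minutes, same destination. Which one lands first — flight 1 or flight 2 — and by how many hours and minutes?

the second, by 17 hours 26 minutes

Flight 1 in UTC: 1:37 AM − 7:00 = 6:37 PM on Jun 27.
+6 hours 50 minutes → arrive 1:27 AM UTC on Jun 28.
Flight 2 in UTC: 8:16 PM + 5:00 = 1:16 AM on Jun 27.
+6 hours and 45 minutes → arrive 8:01 AM UTC on Jun 27.
Flight 2 lands earlier by 17 hours 26 minutes.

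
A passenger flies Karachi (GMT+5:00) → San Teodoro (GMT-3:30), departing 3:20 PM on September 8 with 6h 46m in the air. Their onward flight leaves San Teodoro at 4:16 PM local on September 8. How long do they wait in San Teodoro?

Convert departure to UTC: 3:20 PM − 5:00 = 10:20 AM UTC on Sep 8.
Add 6 hours 46 minutes flight time → 5:06 PM UTC.
San Teodoro is UTC−3:30, so local arrival = 5:06 PM − 3:30 = 1:36 PM on Sep 8.
Layover = 4:16 PM − 1:36 PM = 2 hours 40 minutes.

2 hours 40 minutes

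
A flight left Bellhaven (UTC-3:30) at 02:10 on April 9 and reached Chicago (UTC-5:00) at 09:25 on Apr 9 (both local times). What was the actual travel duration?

Departure in UTC: 02:10 + 3:30 = 05:40 on Apr 9.
Arrival in UTC: 09:25 + 5:00 = 14:25 on Apr 9.
Elapsed = 14:25 − 05:40 = 8 hours 45 minutes.

8 hours 45 minutes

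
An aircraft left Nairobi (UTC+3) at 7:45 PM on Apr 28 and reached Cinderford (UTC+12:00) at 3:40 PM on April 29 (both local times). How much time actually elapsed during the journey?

Cinderford is 9:00 ahead of Nairobi.
Clock-face elapsed time (ignoring zones) is 19 hours 55 minutes.
Actual elapsed = 19 hours 55 minutes − 9:00 = 10 hours 55 minutes.

10 hours 55 minutes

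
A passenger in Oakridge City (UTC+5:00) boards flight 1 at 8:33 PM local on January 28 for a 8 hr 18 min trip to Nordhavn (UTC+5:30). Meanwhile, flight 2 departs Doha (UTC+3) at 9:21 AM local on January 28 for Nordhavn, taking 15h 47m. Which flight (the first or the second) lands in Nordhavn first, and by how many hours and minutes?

the second, by 1 hour 43 minutes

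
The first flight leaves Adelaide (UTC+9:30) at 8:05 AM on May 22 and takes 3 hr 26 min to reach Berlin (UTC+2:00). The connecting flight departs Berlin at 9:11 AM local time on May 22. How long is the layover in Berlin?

Convert departure to UTC: 8:05 AM − 9:30 = 10:35 PM UTC on May 21.
Add 3 hours and 26 minutes flight time → 2:01 AM UTC (May 22).
Berlin is UTC+2:00, so local arrival = 2:01 AM + 2:00 = 4:01 AM on May 22.
Layover = 9:11 AM − 4:01 AM = 5 hours 10 minutes.

5 hours 10 minutes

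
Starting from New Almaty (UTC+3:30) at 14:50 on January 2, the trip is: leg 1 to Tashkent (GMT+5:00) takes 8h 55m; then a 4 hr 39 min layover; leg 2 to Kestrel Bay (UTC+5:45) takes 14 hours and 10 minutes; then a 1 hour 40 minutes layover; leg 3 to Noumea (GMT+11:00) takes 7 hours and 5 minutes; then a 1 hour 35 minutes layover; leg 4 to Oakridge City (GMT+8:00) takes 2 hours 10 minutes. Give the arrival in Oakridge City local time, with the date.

11:34 on Jan 4

Convert departure to UTC: 14:50 − 3:30 = 11:20 UTC on Jan 2.
Add 8 hours and 55 minutes leg 1 → 20:15 UTC.
Add 4 hours and 39 minutes layover in Tashkent → 00:54 UTC (Jan 3).
Add 14 hours and 10 minutes leg 2 → 15:04 UTC.
Add 1 hour and 40 minutes layover in Kestrel Bay → 16:44 UTC.
Add 7 hours 5 minutes leg 3 → 23:49 UTC.
Add 1 hour 35 minutes layover in Noumea → 01:24 UTC (Jan 4).
Add 2 hours and 10 minutes leg 4 → 03:34 UTC.
Oakridge City is UTC+8:00, so local arrival = 03:34 + 8:00 = 11:34 on Jan 4.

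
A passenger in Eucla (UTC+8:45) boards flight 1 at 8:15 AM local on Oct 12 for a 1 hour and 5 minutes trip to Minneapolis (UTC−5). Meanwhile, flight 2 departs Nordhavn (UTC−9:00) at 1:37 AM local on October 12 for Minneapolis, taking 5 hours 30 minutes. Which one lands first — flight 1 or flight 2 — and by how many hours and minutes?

Flight 1 in UTC: 8:15 AM − 8:45 = 11:30 PM on Oct 11.
+1 hour 5 minutes → arrive 12:35 AM UTC on Oct 12.
Flight 2 in UTC: 1:37 AM + 9:00 = 10:37 AM on Oct 12.
+5 hours 30 minutes → arrive 4:07 PM UTC on Oct 12.
Flight 1 lands earlier by 15 hours 32 minutes.

the first, by 15 hours 32 minutes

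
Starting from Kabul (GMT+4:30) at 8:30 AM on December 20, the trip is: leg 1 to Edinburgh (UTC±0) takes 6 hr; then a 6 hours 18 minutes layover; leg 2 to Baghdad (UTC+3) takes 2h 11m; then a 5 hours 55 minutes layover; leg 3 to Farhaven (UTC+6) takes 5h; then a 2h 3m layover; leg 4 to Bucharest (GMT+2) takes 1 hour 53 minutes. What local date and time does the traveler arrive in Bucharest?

11:20 AM on Dec 21

Convert departure to UTC: 8:30 AM − 4:30 = 4:00 AM UTC on Dec 20.
Add 6 hours leg 1 → 10:00 AM UTC.
Add 6 hours 18 minutes layover in Edinburgh → 4:18 PM UTC.
Add 2 hours and 11 minutes leg 2 → 6:29 PM UTC.
Add 5 hours and 55 minutes layover in Baghdad → 12:24 AM UTC (Dec 21).
Add 5 hours leg 3 → 5:24 AM UTC.
Add 2 hours 3 minutes layover in Farhaven → 7:27 AM UTC.
Add 1 hour and 53 minutes leg 4 → 9:20 AM UTC.
Bucharest is UTC+2:00, so local arrival = 9:20 AM + 2:00 = 11:20 AM on Dec 21.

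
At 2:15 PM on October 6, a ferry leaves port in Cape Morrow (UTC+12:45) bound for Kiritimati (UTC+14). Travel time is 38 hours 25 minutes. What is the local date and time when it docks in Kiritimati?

5:55 AM on October 8

Convert departure to UTC: 2:15 PM − 12:45 = 1:30 AM UTC on Oct 6.
Add 38 hours and 25 minutes travel time → 3:55 PM UTC (Oct 7).
Kiritimati is UTC+14:00, so local arrival = 3:55 PM + 14:00 = 5:55 AM on Oct 8.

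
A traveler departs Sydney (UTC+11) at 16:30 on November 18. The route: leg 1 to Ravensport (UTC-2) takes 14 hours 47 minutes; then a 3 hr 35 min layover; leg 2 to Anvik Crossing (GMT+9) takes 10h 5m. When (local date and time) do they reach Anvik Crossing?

18:57 on November 19

Convert departure to UTC: 16:30 − 11:00 = 05:30 UTC on Nov 18.
Add 14 hours and 47 minutes leg 1 → 20:17 UTC.
Add 3 hours and 35 minutes layover in Ravensport → 23:52 UTC.
Add 10 hours 5 minutes leg 2 → 09:57 UTC (Nov 19).
Anvik Crossing is UTC+9:00, so local arrival = 09:57 + 9:00 = 18:57 on Nov 19.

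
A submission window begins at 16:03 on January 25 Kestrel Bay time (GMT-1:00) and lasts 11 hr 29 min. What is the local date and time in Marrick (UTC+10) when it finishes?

14:32 on Jan 26

Convert start to UTC: 16:03 + 1:00 = 17:03 UTC on Jan 25.
Add 11 hours and 29 minutes duration → 04:32 UTC (Jan 26).
Marrick is UTC+10:00, so local end time = 04:32 + 10:00 = 14:32 on Jan 26.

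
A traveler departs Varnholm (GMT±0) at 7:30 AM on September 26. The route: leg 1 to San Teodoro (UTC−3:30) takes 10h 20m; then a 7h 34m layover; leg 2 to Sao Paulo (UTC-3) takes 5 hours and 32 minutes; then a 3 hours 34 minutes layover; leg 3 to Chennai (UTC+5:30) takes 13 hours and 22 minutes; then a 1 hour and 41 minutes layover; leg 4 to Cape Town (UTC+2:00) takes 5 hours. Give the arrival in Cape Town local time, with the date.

Varnholm is at UTC+0, so departure is already 7:30 AM UTC on Sep 26.
Add 10 hours and 20 minutes leg 1 → 5:50 PM UTC.
Add 7 hours and 34 minutes layover in San Teodoro → 1:24 AM UTC (Sep 27).
Add 5 hours and 32 minutes leg 2 → 6:56 AM UTC.
Add 3 hours and 34 minutes layover in Sao Paulo → 10:30 AM UTC.
Add 13 hours and 22 minutes leg 3 → 11:52 PM UTC.
Add 1 hour 41 minutes layover in Chennai → 1:33 AM UTC (Sep 28).
Add 5 hours leg 4 → 6:33 AM UTC.
Cape Town is UTC+2:00, so local arrival = 6:33 AM + 2:00 = 8:33 AM on Sep 28.

8:33 AM on Sep 28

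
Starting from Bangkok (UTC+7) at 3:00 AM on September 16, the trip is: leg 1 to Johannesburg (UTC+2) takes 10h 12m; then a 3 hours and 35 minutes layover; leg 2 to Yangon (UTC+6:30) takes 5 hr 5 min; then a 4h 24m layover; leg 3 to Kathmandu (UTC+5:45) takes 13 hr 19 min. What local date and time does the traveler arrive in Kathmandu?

Convert departure to UTC: 3:00 AM − 7:00 = 8:00 PM UTC on Sep 15.
Add 10 hours 12 minutes leg 1 → 6:12 AM UTC (Sep 16).
Add 3 hours and 35 minutes layover in Johannesburg → 9:47 AM UTC.
Add 5 hours and 5 minutes leg 2 → 2:52 PM UTC.
Add 4 hours 24 minutes layover in Yangon → 7:16 PM UTC.
Add 13 hours and 19 minutes leg 3 → 8:35 AM UTC (Sep 17).
Kathmandu is UTC+5:45, so local arrival = 8:35 AM + 5:45 = 2:20 PM on Sep 17.

2:20 PM on September 17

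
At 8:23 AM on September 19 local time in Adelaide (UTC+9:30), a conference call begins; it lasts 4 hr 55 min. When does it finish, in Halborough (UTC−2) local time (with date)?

1:48 AM on September 19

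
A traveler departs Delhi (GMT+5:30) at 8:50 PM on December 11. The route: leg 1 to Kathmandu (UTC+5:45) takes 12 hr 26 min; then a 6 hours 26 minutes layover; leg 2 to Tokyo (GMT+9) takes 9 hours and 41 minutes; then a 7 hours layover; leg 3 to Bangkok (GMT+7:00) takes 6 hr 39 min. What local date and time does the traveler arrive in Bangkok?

Convert departure to UTC: 8:50 PM − 5:30 = 3:20 PM UTC on Dec 11.
Add 12 hours 26 minutes leg 1 → 3:46 AM UTC (Dec 12).
Add 6 hours and 26 minutes layover in Kathmandu → 10:12 AM UTC.
Add 9 hours 41 minutes leg 2 → 7:53 PM UTC.
Add 7 hours layover in Tokyo → 2:53 AM UTC (Dec 13).
Add 6 hours 39 minutes leg 3 → 9:32 AM UTC.
Bangkok is UTC+7:00, so local arrival = 9:32 AM + 7:00 = 4:32 PM on Dec 13.

4:32 PM on December 13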